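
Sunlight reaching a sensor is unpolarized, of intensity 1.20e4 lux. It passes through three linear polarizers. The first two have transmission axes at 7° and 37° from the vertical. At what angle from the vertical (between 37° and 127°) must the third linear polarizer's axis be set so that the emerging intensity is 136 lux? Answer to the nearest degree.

Unpolarized light through the first polarizer → I₁ = ½ I₀, now polarized at 7°.
I₂ = I₁ cos²(37° − 7°) = 0.5 I₀ · cos²(30°) = 0.375 I₀.
Target fraction: 136 / 1.20e4 lux = 0.01133 of I₀.
Need I₃/I₀ = 0.01133, so cos²(θ − 37°) = 0.01133 / 0.375 = 0.03022.
θ − 37° = arccos(√0.03022) = 80.0°, giving θ ≈ 37 + 80.0 = 117.0°.

θ ≈ 117°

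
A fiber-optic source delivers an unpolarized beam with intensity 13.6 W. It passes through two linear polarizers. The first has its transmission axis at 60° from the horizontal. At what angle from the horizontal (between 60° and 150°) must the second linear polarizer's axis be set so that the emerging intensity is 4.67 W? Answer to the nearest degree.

Unpolarized light through the first polarizer → I₁ = ½ I₀, now polarized at 60°.
Target fraction: 4.67 / 13.6 W = 0.3434 of I₀.
Need I₂/I₀ = 0.3434, so cos²(θ − 60°) = 0.3434 / 0.5 = 0.6868.
θ − 60° = arccos(√0.6868) = 34.0°, giving θ ≈ 60 + 34.0 = 94.0°.

θ ≈ 94°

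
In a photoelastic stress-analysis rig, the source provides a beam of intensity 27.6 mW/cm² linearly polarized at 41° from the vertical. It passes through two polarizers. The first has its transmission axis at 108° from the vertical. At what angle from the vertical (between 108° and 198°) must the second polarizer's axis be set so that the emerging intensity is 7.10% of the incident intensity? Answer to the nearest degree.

By Malus's law, I₁ = I₀ cos²(108° − 41°) = I₀ cos²(67°) = 0.1527 I₀.
Need I₂/I₀ = 0.071, so cos²(θ − 108°) = 0.071 / 0.1527 = 0.4651.
θ − 108° = arccos(√0.4651) = 47.0°, giving θ ≈ 108 + 47.0 = 155.0°.

θ ≈ 155°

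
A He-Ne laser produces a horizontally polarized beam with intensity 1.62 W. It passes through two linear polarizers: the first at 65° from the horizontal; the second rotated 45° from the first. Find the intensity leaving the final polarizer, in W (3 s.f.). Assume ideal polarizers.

I ≈ 0.145 W

I₁ = 1.62 W · cos²(65°) = 0.2893 W.
I₂ = I₁ · cos²(45°) = 0.2893 · 0.5 = 0.1447 W.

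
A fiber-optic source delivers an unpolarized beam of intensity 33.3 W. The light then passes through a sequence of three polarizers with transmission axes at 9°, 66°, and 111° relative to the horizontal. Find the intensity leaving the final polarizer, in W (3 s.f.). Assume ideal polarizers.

I ≈ 2.47 W

Unpolarized light through the first polarizer → I₁ = 33.3 W/2 = 16.65 W, polarized at 9°.
I₂ = I₁ · cos²(57°) = 16.65 · 0.2966 = 4.939 W.
I₃ = I₂ · cos²(45°) = 4.939 · 0.5 = 2.469 W.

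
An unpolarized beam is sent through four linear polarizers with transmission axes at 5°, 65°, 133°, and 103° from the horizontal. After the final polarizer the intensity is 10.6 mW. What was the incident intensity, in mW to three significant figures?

I₀ ≈ 806 mW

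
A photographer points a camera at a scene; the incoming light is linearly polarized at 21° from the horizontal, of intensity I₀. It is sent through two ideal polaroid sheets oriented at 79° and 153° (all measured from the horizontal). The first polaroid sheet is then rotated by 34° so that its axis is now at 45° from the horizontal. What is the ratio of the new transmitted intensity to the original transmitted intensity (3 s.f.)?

I_new/I_old ≈ 3.74

Before rotation:
I₁ = I₀ cos²(79° − 21°) = I₀ cos²(58°) = 0.2808 I₀.
I₂ = I₁ cos²(153° − 79°) = 0.2808 I₀ · cos²(74°) = 0.02134 I₀.
After rotation:
I₁ = I₀ cos²(45° − 21°) = I₀ cos²(24°) = 0.8346 I₀.
Angle between axes 1 and 2: 72°. I₂ = 0.8346 I₀ · cos²(72°) = 0.07969 I₀.
Ratio = 0.07969 / 0.02134 = 3.735.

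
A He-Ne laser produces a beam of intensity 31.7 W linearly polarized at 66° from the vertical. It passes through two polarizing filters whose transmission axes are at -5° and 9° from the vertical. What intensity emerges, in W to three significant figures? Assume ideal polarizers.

I ≈ 3.16 W

By Malus's law, I₁ = 31.7 W · cos²(71°) = 3.36 W.
I₂ = I₁ · cos²(14°) = 3.36 · 0.9415 = 3.163 W.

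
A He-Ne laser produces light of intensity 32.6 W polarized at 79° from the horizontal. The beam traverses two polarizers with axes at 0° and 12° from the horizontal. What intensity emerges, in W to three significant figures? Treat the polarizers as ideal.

I ≈ 1.14 W

By Malus's law, I₁ = 32.6 W · cos²(79°) = 1.187 W.
I₂ = I₁ · cos²(12°) = 1.187 · 0.9568 = 1.136 W.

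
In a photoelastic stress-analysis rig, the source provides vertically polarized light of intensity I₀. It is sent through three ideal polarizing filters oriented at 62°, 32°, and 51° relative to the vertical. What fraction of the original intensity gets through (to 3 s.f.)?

≈ 0.148 I₀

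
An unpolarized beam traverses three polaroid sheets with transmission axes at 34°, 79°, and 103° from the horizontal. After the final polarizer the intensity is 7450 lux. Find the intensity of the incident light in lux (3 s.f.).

Unpolarized light through the first polarizer → I₁ = ½ I₀, now polarized at 34°.
I₂ = I₁ cos²(79° − 34°) = 0.5 I₀ · cos²(45°) = 0.25 I₀.
I₃ = I₂ cos²(103° − 79°) = 0.25 I₀ · cos²(24°) = 0.2086 I₀.
So 7450 lux = 0.2086 I₀, giving I₀ = 7450/0.2086 = 3.571e+04 lux.

I₀ ≈ 3.57e4 lux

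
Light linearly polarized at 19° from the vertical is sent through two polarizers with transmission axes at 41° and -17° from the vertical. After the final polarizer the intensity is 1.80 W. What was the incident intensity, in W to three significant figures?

By Malus's law, I₁ = I₀ cos²(41° − 19°) = I₀ cos²(22°) = 0.8597 I₀.
I₂ = I₁ cos²(-17° − 41°) = 0.8597 I₀ · cos²(58°) = 0.2414 I₀.
So 1.80 W = 0.2414 I₀, giving I₀ = 1.80/0.2414 = 7.456 W.

I₀ ≈ 7.46 W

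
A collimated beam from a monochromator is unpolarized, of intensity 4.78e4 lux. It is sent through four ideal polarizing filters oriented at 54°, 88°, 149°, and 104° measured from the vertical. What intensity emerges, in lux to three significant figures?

I ≈ 1930 lux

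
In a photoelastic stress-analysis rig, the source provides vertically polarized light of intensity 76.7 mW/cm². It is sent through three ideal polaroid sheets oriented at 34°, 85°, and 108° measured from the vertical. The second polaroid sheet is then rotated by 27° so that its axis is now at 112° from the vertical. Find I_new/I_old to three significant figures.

Before rotation:
By Malus's law, I₁ = I₀ cos²(34° − 0°) = I₀ cos²(34°) = 0.6873 I₀.
I₂ = I₁ cos²(85° − 34°) = 0.6873 I₀ · cos²(51°) = 0.2722 I₀.
I₃ = I₂ cos²(108° − 85°) = 0.2722 I₀ · cos²(23°) = 0.2306 I₀.
After rotation:
I₁ = I₀ cos²(34° − 0°) = I₀ cos²(34°) = 0.6873 I₀.
I₂ = I₁ cos²(112° − 34°) = 0.6873 I₀ · cos²(78°) = 0.02971 I₀.
I₃ = I₂ cos²(108° − 112°) = 0.02971 I₀ · cos²(4°) = 0.02957 I₀.
Ratio = 0.02957 / 0.2306 = 0.1282.

I_new/I_old ≈ 0.128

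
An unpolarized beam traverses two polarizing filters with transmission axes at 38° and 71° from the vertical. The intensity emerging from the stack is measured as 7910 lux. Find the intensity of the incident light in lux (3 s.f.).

Unpolarized light through the first polarizer → I₁ = ½ I₀, now polarized at 38°.
I₂ = I₁ cos²(71° − 38°) = 0.5 I₀ · cos²(33°) = 0.3517 I₀.
So 7910 lux = 0.3517 I₀, giving I₀ = 7910/0.3517 = 2.249e+04 lux.

I₀ ≈ 2.25e4 lux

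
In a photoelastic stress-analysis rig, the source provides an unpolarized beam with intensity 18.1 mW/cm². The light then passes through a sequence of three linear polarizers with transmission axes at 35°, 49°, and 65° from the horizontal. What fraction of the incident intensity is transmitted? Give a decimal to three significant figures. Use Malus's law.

I/I₀ ≈ 0.435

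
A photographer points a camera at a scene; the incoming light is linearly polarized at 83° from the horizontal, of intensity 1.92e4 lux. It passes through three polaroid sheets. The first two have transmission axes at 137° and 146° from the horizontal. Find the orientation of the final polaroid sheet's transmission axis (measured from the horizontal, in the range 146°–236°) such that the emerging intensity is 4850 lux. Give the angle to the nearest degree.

By Malus's law, I₁ = I₀ cos²(137° − 83°) = I₀ cos²(54°) = 0.3455 I₀.
I₂ = I₁ cos²(146° − 137°) = 0.3455 I₀ · cos²(9°) = 0.337 I₀.
Target fraction: 4850 / 1.92e4 lux = 0.2526 of I₀.
Need I₃/I₀ = 0.2526, so cos²(θ − 146°) = 0.2526 / 0.337 = 0.7495.
θ − 146° = arccos(√0.7495) = 30.0°, giving θ ≈ 146 + 30.0 = 176.0°.

θ ≈ 176°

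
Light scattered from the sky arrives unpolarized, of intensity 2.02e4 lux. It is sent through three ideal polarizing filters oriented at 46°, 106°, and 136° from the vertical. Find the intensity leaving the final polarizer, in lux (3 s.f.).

Unpolarized light through the first polarizer → I₁ = 2.02e4 lux/2 = 1.01e+04 lux, polarized at 46°.
I₂ = I₁ · cos²(60°) = 1.01e+04 · 0.25 = 2525 lux.
I₃ = I₂ · cos²(30°) = 2525 · 0.75 = 1894 lux.

I ≈ 1890 lux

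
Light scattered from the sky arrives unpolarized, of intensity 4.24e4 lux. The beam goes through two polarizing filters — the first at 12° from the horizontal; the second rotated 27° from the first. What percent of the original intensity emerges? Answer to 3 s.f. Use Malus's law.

≈ 39.7%

Unpolarized light through the first polarizer → I₁ = 4.24e4 lux/2 = 2.12e+04 lux, polarized at 12°.
I₂ = I₁ · cos²(27°) = 2.12e+04 · 0.7939 = 1.683e+04 lux.
That is 39.69% of the incident intensity.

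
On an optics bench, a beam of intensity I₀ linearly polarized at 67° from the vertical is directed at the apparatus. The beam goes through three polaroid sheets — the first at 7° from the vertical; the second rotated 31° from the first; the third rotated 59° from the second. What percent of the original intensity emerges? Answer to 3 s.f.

≈ 4.87%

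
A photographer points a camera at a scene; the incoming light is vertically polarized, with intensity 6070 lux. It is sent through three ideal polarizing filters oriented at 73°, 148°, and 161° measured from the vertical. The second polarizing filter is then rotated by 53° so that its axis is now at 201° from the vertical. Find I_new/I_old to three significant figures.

Before rotation:
By Malus's law, I₁ = I₀ cos²(73° − 0°) = I₀ cos²(73°) = 0.08548 I₀.
I₂ = I₁ cos²(148° − 73°) = 0.08548 I₀ · cos²(75°) = 0.005726 I₀.
I₃ = I₂ cos²(161° − 148°) = 0.005726 I₀ · cos²(13°) = 0.005436 I₀.
After rotation:
I₁ = I₀ cos²(73° − 0°) = I₀ cos²(73°) = 0.08548 I₀.
Angle between axes 1 and 2: 52°. I₂ = 0.08548 I₀ · cos²(52°) = 0.0324 I₀.
I₃ = I₂ cos²(161° − 201°) = 0.0324 I₀ · cos²(40°) = 0.01901 I₀.
Ratio = 0.01901 / 0.005436 = 3.497.

I_new/I_old ≈ 3.50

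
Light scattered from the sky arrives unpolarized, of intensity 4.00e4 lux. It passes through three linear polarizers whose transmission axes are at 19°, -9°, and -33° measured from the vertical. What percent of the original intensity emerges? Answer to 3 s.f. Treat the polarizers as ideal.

≈ 32.5%

Unpolarized light through the first polarizer → I₁ = 4.00e4 lux/2 = 2e+04 lux, polarized at 19°.
I₂ = I₁ · cos²(28°) = 2e+04 · 0.7796 = 1.559e+04 lux.
I₃ = I₂ · cos²(24°) = 1.559e+04 · 0.8346 = 1.301e+04 lux.
That is 32.53% of the incident intensity.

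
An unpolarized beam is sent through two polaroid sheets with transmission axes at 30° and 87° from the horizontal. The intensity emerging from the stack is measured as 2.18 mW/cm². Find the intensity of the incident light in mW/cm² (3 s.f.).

Unpolarized light through the first polarizer → I₁ = ½ I₀, now polarized at 30°.
I₂ = I₁ cos²(87° − 30°) = 0.5 I₀ · cos²(57°) = 0.1483 I₀.
So 2.18 mW/cm² = 0.1483 I₀, giving I₀ = 2.18/0.1483 = 14.7 mW/cm².

I₀ ≈ 14.7 mW/cm²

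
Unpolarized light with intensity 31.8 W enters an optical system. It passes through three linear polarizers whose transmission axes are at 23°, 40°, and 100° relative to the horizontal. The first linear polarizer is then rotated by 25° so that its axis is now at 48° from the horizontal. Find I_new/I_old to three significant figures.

Before rotation:
Unpolarized light through the first polarizer → I₁ = ½ I₀, now polarized at 23°.
I₂ = I₁ cos²(40° − 23°) = 0.5 I₀ · cos²(17°) = 0.4573 I₀.
I₃ = I₂ cos²(100° − 40°) = 0.4573 I₀ · cos²(60°) = 0.1143 I₀.
After rotation:
Unpolarized light through the first polarizer → I₁ = ½ I₀, now polarized at 48°.
I₂ = I₁ cos²(40° − 48°) = 0.5 I₀ · cos²(8°) = 0.4903 I₀.
I₃ = I₂ cos²(100° − 40°) = 0.4903 I₀ · cos²(60°) = 0.1226 I₀.
Ratio = 0.1226 / 0.1143 = 1.072.

I_new/I_old ≈ 1.07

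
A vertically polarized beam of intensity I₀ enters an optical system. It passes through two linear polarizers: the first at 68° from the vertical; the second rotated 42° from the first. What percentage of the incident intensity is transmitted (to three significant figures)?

≈ 7.75%

I₁ = I₀ cos²(68° − 0°) = I₀ cos²(68°) = 0.1403 I₀.
I₂ = I₁ cos²(42°) = 0.1403 · 0.5523 I₀ = 0.0775 I₀.
That is 7.75% of the incident intensity.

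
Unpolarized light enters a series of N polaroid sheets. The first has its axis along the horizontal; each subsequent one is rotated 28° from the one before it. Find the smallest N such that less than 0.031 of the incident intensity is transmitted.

First polarizer halves the unpolarized light: factor 1/2.
Each further stage multiplies by cos²(28°) = 0.7796.
After N polarizers: T = 0.5·0.7796^(N−1). Require T < 0.031 ⇒ N−1 > ln(0.031/0.5)/ln(0.7796) = 11.17, so N−1 ≥ 12 and N = 13.
Check: N=13 gives T = 0.0252 < 0.031; N=12 gives T = 0.03232.

N = 13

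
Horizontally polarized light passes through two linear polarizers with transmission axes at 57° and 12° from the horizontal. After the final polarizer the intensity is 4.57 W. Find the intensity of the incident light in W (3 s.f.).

I₁ = I₀ cos²(57° − 0°) = I₀ cos²(57°) = 0.2966 I₀.
I₂ = I₁ cos²(12° − 57°) = 0.2966 I₀ · cos²(45°) = 0.1483 I₀.
So 4.57 W = 0.1483 I₀, giving I₀ = 4.57/0.1483 = 30.81 W.

I₀ ≈ 30.8 W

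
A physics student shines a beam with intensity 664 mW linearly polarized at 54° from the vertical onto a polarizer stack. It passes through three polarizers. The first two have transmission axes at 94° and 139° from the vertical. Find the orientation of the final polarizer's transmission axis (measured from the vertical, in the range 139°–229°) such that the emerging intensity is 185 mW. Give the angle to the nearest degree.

By Malus's law, I₁ = I₀ cos²(94° − 54°) = I₀ cos²(40°) = 0.5868 I₀.
I₂ = I₁ cos²(139° − 94°) = 0.5868 I₀ · cos²(45°) = 0.2934 I₀.
Target fraction: 185 / 664 mW = 0.2786 of I₀.
Need I₃/I₀ = 0.2786, so cos²(θ − 139°) = 0.2786 / 0.2934 = 0.9496.
θ − 139° = arccos(√0.9496) = 13.0°, giving θ ≈ 139 + 13.0 = 152.0°.

θ ≈ 152°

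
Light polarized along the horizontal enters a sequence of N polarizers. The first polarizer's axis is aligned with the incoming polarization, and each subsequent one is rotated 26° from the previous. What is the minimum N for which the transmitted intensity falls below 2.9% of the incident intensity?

N = 18

First polarizer is aligned with the polarization: full transmission.
Each further stage multiplies by cos²(26°) = 0.8078.
After N polarizers: T = 0.8078^(N−1). Require T < 0.029 ⇒ N−1 > ln(0.029)/ln(0.8078) = 16.59, so N−1 ≥ 17 and N = 18.
Check: N=18 gives T = 0.02657 < 0.029; N=17 gives T = 0.03289.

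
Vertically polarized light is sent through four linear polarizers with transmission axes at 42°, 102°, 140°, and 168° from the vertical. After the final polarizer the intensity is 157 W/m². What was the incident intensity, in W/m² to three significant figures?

I₀ ≈ 2350 W/m²

By Malus's law, I₁ = I₀ cos²(42° − 0°) = I₀ cos²(42°) = 0.5523 I₀.
I₂ = I₁ cos²(102° − 42°) = 0.5523 I₀ · cos²(60°) = 0.1381 I₀.
I₃ = I₂ cos²(140° − 102°) = 0.1381 I₀ · cos²(38°) = 0.08573 I₀.
I₄ = I₃ cos²(168° − 140°) = 0.08573 I₀ · cos²(28°) = 0.06684 I₀.
So 157 W/m² = 0.06684 I₀, giving I₀ = 157/0.06684 = 2349 W/m².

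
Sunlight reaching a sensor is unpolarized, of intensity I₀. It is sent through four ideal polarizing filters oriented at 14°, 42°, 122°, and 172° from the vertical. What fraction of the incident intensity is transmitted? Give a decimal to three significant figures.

≈ 0.00486 I₀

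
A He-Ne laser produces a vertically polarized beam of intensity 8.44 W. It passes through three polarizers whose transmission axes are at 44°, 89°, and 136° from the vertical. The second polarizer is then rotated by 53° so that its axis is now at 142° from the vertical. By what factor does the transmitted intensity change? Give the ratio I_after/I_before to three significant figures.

I_new/I_old ≈ 0.0824

Before rotation:
I₁ = I₀ cos²(44° − 0°) = I₀ cos²(44°) = 0.5174 I₀.
I₂ = I₁ cos²(89° − 44°) = 0.5174 I₀ · cos²(45°) = 0.2587 I₀.
I₃ = I₂ cos²(136° − 89°) = 0.2587 I₀ · cos²(47°) = 0.1203 I₀.
After rotation:
I₁ = I₀ cos²(44° − 0°) = I₀ cos²(44°) = 0.5174 I₀.
Angle between axes 1 and 2: 82°. I₂ = 0.5174 I₀ · cos²(82°) = 0.01002 I₀.
I₃ = I₂ cos²(136° − 142°) = 0.01002 I₀ · cos²(6°) = 0.009913 I₀.
Ratio = 0.009913 / 0.1203 = 0.08238.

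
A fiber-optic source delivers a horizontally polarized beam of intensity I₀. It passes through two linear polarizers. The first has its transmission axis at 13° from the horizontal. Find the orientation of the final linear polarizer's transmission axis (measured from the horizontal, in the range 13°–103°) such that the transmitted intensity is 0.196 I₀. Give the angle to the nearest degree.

θ ≈ 76°

I₁ = I₀ cos²(13° − 0°) = I₀ cos²(13°) = 0.9494 I₀.
Need I₂/I₀ = 0.196, so cos²(θ − 13°) = 0.196 / 0.9494 = 0.2064.
θ − 13° = arccos(√0.2064) = 63.0°, giving θ ≈ 13 + 63.0 = 76.0°.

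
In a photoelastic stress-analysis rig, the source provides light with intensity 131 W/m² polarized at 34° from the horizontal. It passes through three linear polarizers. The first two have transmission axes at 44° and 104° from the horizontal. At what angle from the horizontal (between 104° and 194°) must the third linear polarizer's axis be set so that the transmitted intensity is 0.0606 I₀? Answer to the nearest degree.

By Malus's law, I₁ = I₀ cos²(44° − 34°) = I₀ cos²(10°) = 0.9698 I₀.
I₂ = I₁ cos²(104° − 44°) = 0.9698 I₀ · cos²(60°) = 0.2425 I₀.
Need I₃/I₀ = 0.0606, so cos²(θ − 104°) = 0.0606 / 0.2425 = 0.2499.
θ − 104° = arccos(√0.2499) = 60.0°, giving θ ≈ 104 + 60.0 = 164.0°.

θ ≈ 164°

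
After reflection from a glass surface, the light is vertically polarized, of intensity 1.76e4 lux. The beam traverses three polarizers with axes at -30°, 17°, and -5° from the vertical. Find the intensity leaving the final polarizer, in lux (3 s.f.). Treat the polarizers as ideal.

I ≈ 5280 lux

I₁ = 1.76e4 lux · cos²(30°) = 1.32e+04 lux.
I₂ = I₁ · cos²(47°) = 1.32e+04 · 0.4651 = 6140 lux.
I₃ = I₂ · cos²(22°) = 6140 · 0.8597 = 5278 lux.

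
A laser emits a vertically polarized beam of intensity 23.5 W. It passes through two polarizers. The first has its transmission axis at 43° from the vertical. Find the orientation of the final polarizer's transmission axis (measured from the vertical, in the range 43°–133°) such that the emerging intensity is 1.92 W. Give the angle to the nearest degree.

θ ≈ 110°

I₁ = I₀ cos²(43° − 0°) = I₀ cos²(43°) = 0.5349 I₀.
Target fraction: 1.92 / 23.5 W = 0.0817 of I₀.
Need I₂/I₀ = 0.0817, so cos²(θ − 43°) = 0.0817 / 0.5349 = 0.1527.
θ − 43° = arccos(√0.1527) = 67.0°, giving θ ≈ 43 + 67.0 = 110.0°.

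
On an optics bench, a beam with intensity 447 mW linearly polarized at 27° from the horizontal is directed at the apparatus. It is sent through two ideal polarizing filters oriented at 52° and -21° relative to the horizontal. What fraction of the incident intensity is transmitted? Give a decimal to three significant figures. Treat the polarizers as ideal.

I/I₀ ≈ 0.0702

I₁ = 447 mW · cos²(25°) = 367.2 mW.
I₂ = I₁ · cos²(73°) = 367.2 · 0.08548 = 31.39 mW.
Transmitted fraction = 0.07021.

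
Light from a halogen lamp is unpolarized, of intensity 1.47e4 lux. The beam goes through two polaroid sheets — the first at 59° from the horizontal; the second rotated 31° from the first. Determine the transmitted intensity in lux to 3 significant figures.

Unpolarized light through the first polarizer → I₁ = 1.47e4 lux/2 = 7350 lux, polarized at 59°.
I₂ = I₁ · cos²(31°) = 7350 · 0.7347 = 5400 lux.

I ≈ 5400 lux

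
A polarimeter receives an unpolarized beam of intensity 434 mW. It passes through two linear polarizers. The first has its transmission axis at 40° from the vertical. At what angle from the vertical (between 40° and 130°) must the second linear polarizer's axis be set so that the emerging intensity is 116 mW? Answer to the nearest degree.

θ ≈ 83°

Unpolarized light through the first polarizer → I₁ = ½ I₀, now polarized at 40°.
Target fraction: 116 / 434 mW = 0.2673 of I₀.
Need I₂/I₀ = 0.2673, so cos²(θ − 40°) = 0.2673 / 0.5 = 0.5346.
θ − 40° = arccos(√0.5346) = 43.0°, giving θ ≈ 40 + 43.0 = 83.0°.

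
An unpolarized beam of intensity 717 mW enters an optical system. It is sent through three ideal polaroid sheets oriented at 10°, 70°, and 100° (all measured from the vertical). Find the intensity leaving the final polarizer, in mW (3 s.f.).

I ≈ 67.2 mW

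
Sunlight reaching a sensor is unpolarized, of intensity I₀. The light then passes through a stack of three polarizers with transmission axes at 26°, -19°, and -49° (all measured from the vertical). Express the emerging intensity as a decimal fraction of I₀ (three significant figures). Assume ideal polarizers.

≈ 0.188 I₀

Unpolarized light through the first polarizer → I₁ = ½ I₀, now polarized at 26°.
I₂ = I₁ cos²(-19° − 26°) = 0.5 I₀ · cos²(45°) = 0.25 I₀.
I₃ = I₂ cos²(-49° + 19°) = 0.25 I₀ · cos²(30°) = 0.1875 I₀.
Transmitted fraction = 0.1875.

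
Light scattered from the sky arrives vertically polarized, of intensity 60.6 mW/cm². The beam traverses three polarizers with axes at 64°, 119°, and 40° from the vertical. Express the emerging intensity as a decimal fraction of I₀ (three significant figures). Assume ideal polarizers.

I/I₀ ≈ 0.00230

By Malus's law, I₁ = 60.6 mW/cm² · cos²(64°) = 11.65 mW/cm².
I₂ = I₁ · cos²(55°) = 11.65 · 0.329 = 3.831 mW/cm².
I₃ = I₂ · cos²(79°) = 3.831 · 0.03641 = 0.1395 mW/cm².
Transmitted fraction = 0.002302.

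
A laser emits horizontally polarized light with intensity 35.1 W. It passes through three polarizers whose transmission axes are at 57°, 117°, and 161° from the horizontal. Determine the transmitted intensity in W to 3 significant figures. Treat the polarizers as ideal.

I ≈ 1.35 W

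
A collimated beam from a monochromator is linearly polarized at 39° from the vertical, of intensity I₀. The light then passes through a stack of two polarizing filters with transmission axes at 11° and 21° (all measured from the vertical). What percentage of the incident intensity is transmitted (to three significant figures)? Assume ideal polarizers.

I₁ = I₀ cos²(11° − 39°) = I₀ cos²(28°) = 0.7796 I₀.
I₂ = I₁ cos²(21° − 11°) = 0.7796 I₀ · cos²(10°) = 0.7561 I₀.
That is 75.61% of the incident intensity.

≈ 75.6%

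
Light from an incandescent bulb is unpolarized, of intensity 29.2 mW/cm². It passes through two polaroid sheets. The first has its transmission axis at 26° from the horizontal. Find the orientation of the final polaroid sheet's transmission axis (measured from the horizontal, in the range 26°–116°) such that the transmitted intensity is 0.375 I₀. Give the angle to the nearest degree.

θ ≈ 56°

Unpolarized light through the first polarizer → I₁ = ½ I₀, now polarized at 26°.
Need I₂/I₀ = 0.375, so cos²(θ − 26°) = 0.375 / 0.5 = 0.75.
θ − 26° = arccos(√0.75) = 30.0°, giving θ ≈ 26 + 30.0 = 56.0°.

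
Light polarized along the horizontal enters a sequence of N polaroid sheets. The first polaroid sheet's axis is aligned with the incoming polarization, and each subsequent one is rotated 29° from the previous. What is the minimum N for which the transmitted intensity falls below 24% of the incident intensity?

N = 7

First polarizer is aligned with the polarization: full transmission.
Each further stage multiplies by cos²(29°) = 0.765.
After N polarizers: T = 0.765^(N−1). Require T < 0.24 ⇒ N−1 > ln(0.24)/ln(0.765) = 5.33, so N−1 ≥ 6 and N = 7.
Check: N=7 gives T = 0.2004 < 0.24; N=6 gives T = 0.2619.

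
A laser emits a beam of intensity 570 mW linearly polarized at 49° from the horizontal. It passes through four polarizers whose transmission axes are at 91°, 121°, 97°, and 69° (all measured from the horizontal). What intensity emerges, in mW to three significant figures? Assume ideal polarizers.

I ≈ 154 mW

By Malus's law, I₁ = 570 mW · cos²(42°) = 314.8 mW.
I₂ = I₁ · cos²(30°) = 314.8 · 0.75 = 236.1 mW.
I₃ = I₂ · cos²(24°) = 236.1 · 0.8346 = 197 mW.
I₄ = I₃ · cos²(28°) = 197 · 0.7796 = 153.6 mW.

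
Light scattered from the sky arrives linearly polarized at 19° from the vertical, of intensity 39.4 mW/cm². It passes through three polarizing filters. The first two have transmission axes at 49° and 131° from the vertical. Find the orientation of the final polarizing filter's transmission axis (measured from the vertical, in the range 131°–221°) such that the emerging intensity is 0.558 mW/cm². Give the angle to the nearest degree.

By Malus's law, I₁ = I₀ cos²(49° − 19°) = I₀ cos²(30°) = 0.75 I₀.
I₂ = I₁ cos²(131° − 49°) = 0.75 I₀ · cos²(82°) = 0.01453 I₀.
Target fraction: 0.558 / 39.4 mW/cm² = 0.01416 of I₀.
Need I₃/I₀ = 0.01416, so cos²(θ − 131°) = 0.01416 / 0.01453 = 0.9749.
θ − 131° = arccos(√0.9749) = 9.1°, giving θ ≈ 131 + 9.1 = 140.1°.

θ ≈ 140°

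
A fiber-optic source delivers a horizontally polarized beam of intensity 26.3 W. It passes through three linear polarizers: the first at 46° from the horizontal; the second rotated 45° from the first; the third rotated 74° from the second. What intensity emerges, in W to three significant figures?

By Malus's law, I₁ = 26.3 W · cos²(46°) = 12.69 W.
I₂ = I₁ · cos²(45°) = 12.69 · 0.5 = 6.346 W.
I₃ = I₂ · cos²(74°) = 6.346 · 0.07598 = 0.4821 W.

I ≈ 0.482 W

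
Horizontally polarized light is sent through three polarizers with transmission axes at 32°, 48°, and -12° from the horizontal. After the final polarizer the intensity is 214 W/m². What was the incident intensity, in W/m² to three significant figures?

I₀ ≈ 1290 W/m²

By Malus's law, I₁ = I₀ cos²(32° − 0°) = I₀ cos²(32°) = 0.7192 I₀.
I₂ = I₁ cos²(48° − 32°) = 0.7192 I₀ · cos²(16°) = 0.6645 I₀.
I₃ = I₂ cos²(-12° − 48°) = 0.6645 I₀ · cos²(60°) = 0.1661 I₀.
So 214 W/m² = 0.1661 I₀, giving I₀ = 214/0.1661 = 1288 W/m².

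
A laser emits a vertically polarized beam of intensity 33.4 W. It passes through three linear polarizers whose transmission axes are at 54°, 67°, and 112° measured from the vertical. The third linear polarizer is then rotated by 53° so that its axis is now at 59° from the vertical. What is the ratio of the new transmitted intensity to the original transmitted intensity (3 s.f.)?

I_new/I_old ≈ 1.96

Before rotation:
I₁ = I₀ cos²(54° − 0°) = I₀ cos²(54°) = 0.3455 I₀.
I₂ = I₁ cos²(67° − 54°) = 0.3455 I₀ · cos²(13°) = 0.328 I₀.
I₃ = I₂ cos²(112° − 67°) = 0.328 I₀ · cos²(45°) = 0.164 I₀.
After rotation:
I₁ = I₀ cos²(54° − 0°) = I₀ cos²(54°) = 0.3455 I₀.
I₂ = I₁ cos²(67° − 54°) = 0.3455 I₀ · cos²(13°) = 0.328 I₀.
I₃ = I₂ cos²(59° − 67°) = 0.328 I₀ · cos²(8°) = 0.3217 I₀.
Ratio = 0.3217 / 0.164 = 1.961.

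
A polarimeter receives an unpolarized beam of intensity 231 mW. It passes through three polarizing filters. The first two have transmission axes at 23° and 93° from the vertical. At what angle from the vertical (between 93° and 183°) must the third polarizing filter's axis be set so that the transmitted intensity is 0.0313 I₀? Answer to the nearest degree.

θ ≈ 136°

Unpolarized light through the first polarizer → I₁ = ½ I₀, now polarized at 23°.
I₂ = I₁ cos²(93° − 23°) = 0.5 I₀ · cos²(70°) = 0.05849 I₀.
Need I₃/I₀ = 0.0313, so cos²(θ − 93°) = 0.0313 / 0.05849 = 0.5351.
θ − 93° = arccos(√0.5351) = 43.0°, giving θ ≈ 93 + 43.0 = 136.0°.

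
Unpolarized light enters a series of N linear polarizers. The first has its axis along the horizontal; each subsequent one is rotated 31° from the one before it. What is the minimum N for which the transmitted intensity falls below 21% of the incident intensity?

First polarizer halves the unpolarized light: factor 1/2.
Each further stage multiplies by cos²(31°) = 0.7347.
After N polarizers: T = 0.5·0.7347^(N−1). Require T < 0.21 ⇒ N−1 > ln(0.21/0.5)/ln(0.7347) = 2.81, so N−1 ≥ 3 and N = 4.
Check: N=4 gives T = 0.1983 < 0.21; N=3 gives T = 0.2699.

N = 4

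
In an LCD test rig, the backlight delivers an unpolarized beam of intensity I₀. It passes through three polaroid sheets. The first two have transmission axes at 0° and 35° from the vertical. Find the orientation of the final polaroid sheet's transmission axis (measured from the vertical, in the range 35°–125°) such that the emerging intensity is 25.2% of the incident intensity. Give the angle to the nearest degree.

Unpolarized light through the first polarizer → I₁ = ½ I₀, now polarized at 0°.
I₂ = I₁ cos²(35° − 0°) = 0.5 I₀ · cos²(35°) = 0.3355 I₀.
Need I₃/I₀ = 0.252, so cos²(θ − 35°) = 0.252 / 0.3355 = 0.7511.
θ − 35° = arccos(√0.7511) = 29.9°, giving θ ≈ 35 + 29.9 = 64.9°.

θ ≈ 65°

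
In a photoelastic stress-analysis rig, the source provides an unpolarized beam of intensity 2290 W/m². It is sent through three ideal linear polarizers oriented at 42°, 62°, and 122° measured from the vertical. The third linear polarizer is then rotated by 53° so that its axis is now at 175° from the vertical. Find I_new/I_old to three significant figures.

I_new/I_old ≈ 0.611

Before rotation:
Unpolarized light through the first polarizer → I₁ = ½ I₀, now polarized at 42°.
I₂ = I₁ cos²(62° − 42°) = 0.5 I₀ · cos²(20°) = 0.4415 I₀.
I₃ = I₂ cos²(122° − 62°) = 0.4415 I₀ · cos²(60°) = 0.1104 I₀.
After rotation:
Unpolarized light through the first polarizer → I₁ = ½ I₀, now polarized at 42°.
I₂ = I₁ cos²(62° − 42°) = 0.5 I₀ · cos²(20°) = 0.4415 I₀.
Angle between axes 2 and 3: 67°. I₃ = 0.4415 I₀ · cos²(67°) = 0.06741 I₀.
Ratio = 0.06741 / 0.1104 = 0.6107.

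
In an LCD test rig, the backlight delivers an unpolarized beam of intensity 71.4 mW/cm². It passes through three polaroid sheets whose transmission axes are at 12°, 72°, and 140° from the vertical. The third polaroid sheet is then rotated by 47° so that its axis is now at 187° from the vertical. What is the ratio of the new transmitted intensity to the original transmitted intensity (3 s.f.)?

Before rotation:
Unpolarized light through the first polarizer → I₁ = ½ I₀, now polarized at 12°.
I₂ = I₁ cos²(72° − 12°) = 0.5 I₀ · cos²(60°) = 0.125 I₀.
I₃ = I₂ cos²(140° − 72°) = 0.125 I₀ · cos²(68°) = 0.01754 I₀.
After rotation:
Unpolarized light through the first polarizer → I₁ = ½ I₀, now polarized at 12°.
I₂ = I₁ cos²(72° − 12°) = 0.5 I₀ · cos²(60°) = 0.125 I₀.
Angle between axes 2 and 3: 65°. I₃ = 0.125 I₀ · cos²(65°) = 0.02233 I₀.
Ratio = 0.02233 / 0.01754 = 1.273.

I_new/I_old ≈ 1.27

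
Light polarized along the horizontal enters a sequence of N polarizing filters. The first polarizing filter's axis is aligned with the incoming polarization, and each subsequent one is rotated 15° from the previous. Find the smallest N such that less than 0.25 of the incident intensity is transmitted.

First polarizer is aligned with the polarization: full transmission.
Each further stage multiplies by cos²(15°) = 0.933.
After N polarizers: T = 0.933^(N−1). Require T < 0.25 ⇒ N−1 > ln(0.25)/ln(0.933) = 19.99, so N−1 ≥ 20 and N = 21.
Check: N=21 gives T = 0.2499 < 0.25; N=20 gives T = 0.2678.

N = 21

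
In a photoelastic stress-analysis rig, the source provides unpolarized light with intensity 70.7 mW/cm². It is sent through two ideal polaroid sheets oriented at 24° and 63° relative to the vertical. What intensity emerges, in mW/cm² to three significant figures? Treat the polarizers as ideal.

I ≈ 21.3 mW/cm²

Unpolarized light through the first polarizer → I₁ = 70.7 mW/cm²/2 = 35.35 mW/cm², polarized at 24°.
I₂ = I₁ · cos²(39°) = 35.35 · 0.604 = 21.35 mW/cm².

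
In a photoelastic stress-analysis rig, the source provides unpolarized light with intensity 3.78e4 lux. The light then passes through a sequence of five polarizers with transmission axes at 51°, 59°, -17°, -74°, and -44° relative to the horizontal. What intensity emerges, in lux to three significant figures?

I ≈ 241 lux

Unpolarized light through the first polarizer → I₁ = 3.78e4 lux/2 = 1.89e+04 lux, polarized at 51°.
I₂ = I₁ · cos²(8°) = 1.89e+04 · 0.9806 = 1.853e+04 lux.
I₃ = I₂ · cos²(76°) = 1.853e+04 · 0.05853 = 1085 lux.
I₄ = I₃ · cos²(57°) = 1085 · 0.2966 = 321.8 lux.
I₅ = I₄ · cos²(30°) = 321.8 · 0.75 = 241.3 lux.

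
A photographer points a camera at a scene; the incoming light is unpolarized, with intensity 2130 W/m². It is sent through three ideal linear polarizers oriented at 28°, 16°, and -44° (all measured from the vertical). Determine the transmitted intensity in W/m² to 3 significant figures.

Unpolarized light through the first polarizer → I₁ = 2130 W/m²/2 = 1065 W/m², polarized at 28°.
I₂ = I₁ · cos²(12°) = 1065 · 0.9568 = 1019 W/m².
I₃ = I₂ · cos²(60°) = 1019 · 0.25 = 254.7 W/m².

I ≈ 255 W/m²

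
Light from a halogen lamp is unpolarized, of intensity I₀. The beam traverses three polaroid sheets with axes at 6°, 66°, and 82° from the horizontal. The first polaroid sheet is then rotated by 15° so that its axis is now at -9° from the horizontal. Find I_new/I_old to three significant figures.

Before rotation:
Unpolarized light through the first polarizer → I₁ = ½ I₀, now polarized at 6°.
I₂ = I₁ cos²(66° − 6°) = 0.5 I₀ · cos²(60°) = 0.125 I₀.
I₃ = I₂ cos²(82° − 66°) = 0.125 I₀ · cos²(16°) = 0.1155 I₀.
After rotation:
Unpolarized light through the first polarizer → I₁ = ½ I₀, now polarized at -9°.
I₂ = I₁ cos²(66° + 9°) = 0.5 I₀ · cos²(75°) = 0.03349 I₀.
I₃ = I₂ cos²(82° − 66°) = 0.03349 I₀ · cos²(16°) = 0.03095 I₀.
Ratio = 0.03095 / 0.1155 = 0.2679.

I_new/I_old ≈ 0.268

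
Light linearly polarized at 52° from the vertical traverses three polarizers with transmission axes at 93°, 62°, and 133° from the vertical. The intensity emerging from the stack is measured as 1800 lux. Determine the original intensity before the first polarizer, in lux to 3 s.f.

I₀ ≈ 4.06e4 lux

I₁ = I₀ cos²(93° − 52°) = I₀ cos²(41°) = 0.5696 I₀.
I₂ = I₁ cos²(62° − 93°) = 0.5696 I₀ · cos²(31°) = 0.4185 I₀.
I₃ = I₂ cos²(133° − 62°) = 0.4185 I₀ · cos²(71°) = 0.04436 I₀.
So 1800 lux = 0.04436 I₀, giving I₀ = 1800/0.04436 = 4.058e+04 lux.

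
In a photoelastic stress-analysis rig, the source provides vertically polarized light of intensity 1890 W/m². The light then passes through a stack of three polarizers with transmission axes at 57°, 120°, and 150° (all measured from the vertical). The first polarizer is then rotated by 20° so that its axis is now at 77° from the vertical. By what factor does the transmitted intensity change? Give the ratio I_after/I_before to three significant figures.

Before rotation:
By Malus's law, I₁ = I₀ cos²(57° − 0°) = I₀ cos²(57°) = 0.2966 I₀.
I₂ = I₁ cos²(120° − 57°) = 0.2966 I₀ · cos²(63°) = 0.06114 I₀.
I₃ = I₂ cos²(150° − 120°) = 0.06114 I₀ · cos²(30°) = 0.04585 I₀.
After rotation:
I₁ = I₀ cos²(77° − 0°) = I₀ cos²(77°) = 0.0506 I₀.
I₂ = I₁ cos²(120° − 77°) = 0.0506 I₀ · cos²(43°) = 0.02707 I₀.
I₃ = I₂ cos²(150° − 120°) = 0.02707 I₀ · cos²(30°) = 0.0203 I₀.
Ratio = 0.0203 / 0.04585 = 0.4427.

I_new/I_old ≈ 0.443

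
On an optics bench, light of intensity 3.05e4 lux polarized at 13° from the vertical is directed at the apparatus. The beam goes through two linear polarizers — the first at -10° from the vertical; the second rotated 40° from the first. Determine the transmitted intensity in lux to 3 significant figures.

I ≈ 1.52e4 lux

I₁ = 3.05e4 lux · cos²(23°) = 2.584e+04 lux.
I₂ = I₁ · cos²(40°) = 2.584e+04 · 0.5868 = 1.517e+04 lux.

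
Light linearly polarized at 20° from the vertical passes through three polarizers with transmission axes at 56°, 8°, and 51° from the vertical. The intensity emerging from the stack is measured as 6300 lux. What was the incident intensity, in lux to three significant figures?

I₀ ≈ 4.02e4 lux

By Malus's law, I₁ = I₀ cos²(56° − 20°) = I₀ cos²(36°) = 0.6545 I₀.
I₂ = I₁ cos²(8° − 56°) = 0.6545 I₀ · cos²(48°) = 0.293 I₀.
I₃ = I₂ cos²(51° − 8°) = 0.293 I₀ · cos²(43°) = 0.1567 I₀.
So 6300 lux = 0.1567 I₀, giving I₀ = 6300/0.1567 = 4.019e+04 lux.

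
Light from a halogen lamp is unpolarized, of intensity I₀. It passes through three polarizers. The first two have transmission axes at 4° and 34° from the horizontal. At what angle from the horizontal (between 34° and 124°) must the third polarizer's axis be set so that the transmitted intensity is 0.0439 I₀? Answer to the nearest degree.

Unpolarized light through the first polarizer → I₁ = ½ I₀, now polarized at 4°.
I₂ = I₁ cos²(34° − 4°) = 0.5 I₀ · cos²(30°) = 0.375 I₀.
Need I₃/I₀ = 0.0439, so cos²(θ − 34°) = 0.0439 / 0.375 = 0.1171.
θ − 34° = arccos(√0.1171) = 70.0°, giving θ ≈ 34 + 70.0 = 104.0°.

θ ≈ 104°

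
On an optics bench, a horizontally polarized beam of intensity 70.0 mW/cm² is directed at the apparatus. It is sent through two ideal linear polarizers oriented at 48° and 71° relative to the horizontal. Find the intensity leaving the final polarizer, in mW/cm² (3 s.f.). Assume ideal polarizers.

I ≈ 26.6 mW/cm²

By Malus's law, I₁ = 70.0 mW/cm² · cos²(48°) = 31.34 mW/cm².
I₂ = I₁ · cos²(23°) = 31.34 · 0.8473 = 26.56 mW/cm².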